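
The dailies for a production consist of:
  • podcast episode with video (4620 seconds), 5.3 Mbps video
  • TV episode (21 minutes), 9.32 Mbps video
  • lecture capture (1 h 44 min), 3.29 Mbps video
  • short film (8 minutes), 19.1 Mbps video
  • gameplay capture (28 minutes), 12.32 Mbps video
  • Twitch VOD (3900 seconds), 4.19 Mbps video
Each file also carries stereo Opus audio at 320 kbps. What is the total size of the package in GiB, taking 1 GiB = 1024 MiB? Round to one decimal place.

Audio: 320 kbps = 0.320 Mbps.
podcast episode with video: 5.620 Mbps × 4620 s = 25964.4 Mb
TV episode: 9.640 Mbps × 1260 s = 12146.4 Mb
lecture capture: 3.610 Mbps × 6240 s = 22526.4 Mb
short film: 19.420 Mbps × 480 s = 9321.6 Mb
gameplay capture: 12.640 Mbps × 1680 s = 21235.2 Mb
Twitch VOD: 4.510 Mbps × 3900 s = 17589.0 Mb
Total: 108783.0 Mb = 13597.9 MB.
= 12.66 GiB.

12.7 GiB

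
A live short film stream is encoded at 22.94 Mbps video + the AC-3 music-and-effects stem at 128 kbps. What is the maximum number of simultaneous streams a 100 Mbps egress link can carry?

4

Audio: 128 kbps = 0.128 Mbps.
Per-viewer media rate: 23.068 Mbps.
100 Mbps = 100.0 Mbps; 100.0 / 23.068 = 4.34 → 4 viewers.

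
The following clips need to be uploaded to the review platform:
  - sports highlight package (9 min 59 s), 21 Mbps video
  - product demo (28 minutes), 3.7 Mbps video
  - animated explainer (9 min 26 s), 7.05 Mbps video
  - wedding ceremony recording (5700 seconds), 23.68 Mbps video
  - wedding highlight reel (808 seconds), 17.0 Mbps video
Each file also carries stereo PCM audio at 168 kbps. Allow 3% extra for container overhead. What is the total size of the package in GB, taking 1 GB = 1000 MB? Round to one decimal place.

22.3 GB

Audio: 168 kbps = 0.168 Mbps.
sports highlight package: 21.168 Mbps × 599 s × 1.03 = 13060.0 Mb
product demo: 3.868 Mbps × 1680 s × 1.03 = 6693.2 Mb
animated explainer: 7.218 Mbps × 566 s × 1.03 = 4207.9 Mb
wedding ceremony recording: 23.848 Mbps × 5700 s × 1.03 = 140011.6 Mb
wedding highlight reel: 17.168 Mbps × 808 s × 1.03 = 14287.9 Mb
Total: 178260.7 Mb = 22282.6 MB.
= 22.28 GB.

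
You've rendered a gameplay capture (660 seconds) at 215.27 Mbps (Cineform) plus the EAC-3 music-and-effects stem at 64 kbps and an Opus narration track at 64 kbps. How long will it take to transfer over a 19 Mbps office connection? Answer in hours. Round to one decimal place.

Audio total: 64 + 64 = 128 kbps = 0.128 Mbps.
Total bitrate: 215.398 Mbps.
File: 215.398 Mbps × 660 s = 142162.7 Mb.
At 19 Mbps: 142162.7 / 19 = 7482.2 s ≈ 2.08 hours.

2.1 hours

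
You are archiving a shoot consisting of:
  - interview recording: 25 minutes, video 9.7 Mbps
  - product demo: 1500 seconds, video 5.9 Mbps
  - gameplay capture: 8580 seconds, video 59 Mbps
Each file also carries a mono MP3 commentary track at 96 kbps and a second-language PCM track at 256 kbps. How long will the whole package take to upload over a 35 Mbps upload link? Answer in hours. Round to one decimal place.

Audio total: 96 + 256 = 352 kbps = 0.352 Mbps.
interview recording: 10.052 Mbps × 1500 s = 15078.0 Mb
product demo: 6.252 Mbps × 1500 s = 9378.0 Mb
gameplay capture: 59.352 Mbps × 8580 s = 509240.2 Mb
Total: 533696.2 Mb = 66712.0 MB.
At 35 Mbps: 533696.2 / 35 = 15248 s ≈ 4.24 hours.

4.2 hours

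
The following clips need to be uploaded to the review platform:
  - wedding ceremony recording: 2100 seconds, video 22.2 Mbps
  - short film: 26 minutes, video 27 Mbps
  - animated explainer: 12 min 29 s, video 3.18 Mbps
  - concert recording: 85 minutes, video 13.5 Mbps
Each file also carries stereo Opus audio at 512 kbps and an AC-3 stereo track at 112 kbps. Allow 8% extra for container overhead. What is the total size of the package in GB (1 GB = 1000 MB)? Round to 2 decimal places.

Audio total: 512 + 112 = 624 kbps = 0.624 Mbps.
wedding ceremony recording: 22.824 Mbps × 2100 s × 1.08 = 51764.8 Mb
short film: 27.624 Mbps × 1560 s × 1.08 = 46540.9 Mb
animated explainer: 3.804 Mbps × 749 s × 1.08 = 3077.1 Mb
concert recording: 14.124 Mbps × 5100 s × 1.08 = 77795.0 Mb
Total: 179177.9 Mb = 22397.2 MB.
= 22.40 GB.

22.40 GB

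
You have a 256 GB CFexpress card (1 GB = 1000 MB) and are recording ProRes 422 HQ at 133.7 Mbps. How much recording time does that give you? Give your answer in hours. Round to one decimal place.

4.3 hours

Capacity: 256 GB = 2,048,000 Mb.
Recording time: 2,048,000 / 133.700 = 15,318 s ≈ 4.25 hours.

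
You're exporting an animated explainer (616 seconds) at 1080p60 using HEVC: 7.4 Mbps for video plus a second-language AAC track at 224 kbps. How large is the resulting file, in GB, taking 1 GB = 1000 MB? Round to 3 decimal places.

Audio: 224 kbps = 0.224 Mbps.
Total bitrate: 7.4 + 0.224 = 7.624 Mbps.
Stream data: 7.624 Mbps × 616 s = 4696.4 Mb.
4,696 Mb ÷ 8 = 587.0 MB → 0.587 GB.

0.587 GB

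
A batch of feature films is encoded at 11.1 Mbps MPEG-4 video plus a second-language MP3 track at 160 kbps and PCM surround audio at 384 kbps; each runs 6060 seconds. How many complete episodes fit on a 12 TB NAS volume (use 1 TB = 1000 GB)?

Audio total: 160 + 384 = 544 kbps = 0.544 Mbps.
Total bitrate: 11.644 Mbps.
Per item: 11.644 Mbps × 6060 s = 70,563 Mb = 8,820 MB.
Capacity: 12 TB = 96,000,000 Mb; 1360.49 items → 1360 complete.

1360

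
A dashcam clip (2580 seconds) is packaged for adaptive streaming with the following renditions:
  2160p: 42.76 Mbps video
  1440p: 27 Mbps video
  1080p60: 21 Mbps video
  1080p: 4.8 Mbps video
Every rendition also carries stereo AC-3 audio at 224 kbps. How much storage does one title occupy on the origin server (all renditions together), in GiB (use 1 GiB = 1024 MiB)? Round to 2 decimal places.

28.97 GiB

Audio: 224 kbps = 0.224 Mbps.
Sum of rendition bitrates: (42.76+0.224) + (27+0.224) + (21+0.224) + (4.8+0.224) = 96.456 Mbps.
× 2580 s = 248,856 Mb = 31,107 MB = 28.97 GiB.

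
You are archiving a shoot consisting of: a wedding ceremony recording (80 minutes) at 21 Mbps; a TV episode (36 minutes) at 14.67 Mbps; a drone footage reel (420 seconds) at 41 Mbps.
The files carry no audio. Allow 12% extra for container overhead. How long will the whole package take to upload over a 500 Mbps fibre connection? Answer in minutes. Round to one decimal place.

wedding ceremony recording: 21.000 Mbps × 4800 s × 1.12 = 112896.0 Mb
TV episode: 14.670 Mbps × 2160 s × 1.12 = 35489.7 Mb
drone footage reel: 41.000 Mbps × 420 s × 1.12 = 19286.4 Mb
Total: 167672.1 Mb = 20959.0 MB.
At 500 Mbps: 167672.1 / 500 = 335 s ≈ 5.59 minutes.

5.6 minutes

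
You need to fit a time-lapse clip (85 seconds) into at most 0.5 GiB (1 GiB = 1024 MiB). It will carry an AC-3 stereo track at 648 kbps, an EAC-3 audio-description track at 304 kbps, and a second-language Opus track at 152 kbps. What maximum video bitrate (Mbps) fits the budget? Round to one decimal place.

49.4 Mbps

Budget: 0.5 GiB = 4295.0 Mb.
Total bitrate budget: 4295.0 Mb / 85 s = 50.529 Mbps.
Audio total: 648 + 304 + 152 = 1104 kbps = 1.104 Mbps.
Video: 50.529 − 1.104 = 49.425 Mbps.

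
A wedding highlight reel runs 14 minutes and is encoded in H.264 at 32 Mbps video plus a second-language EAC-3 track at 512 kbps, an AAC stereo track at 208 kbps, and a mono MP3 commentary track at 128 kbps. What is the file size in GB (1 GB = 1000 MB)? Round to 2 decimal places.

3.45 GB

14 min = 840 s
Audio total: 512 + 208 + 128 = 848 kbps = 0.848 Mbps.
Total bitrate: 32 + 0.848 = 32.848 Mbps.
Stream data: 32.848 Mbps × 840 s = 27592.3 Mb.
27,592 Mb ÷ 8 = 3,449 MB → 3.449 GB.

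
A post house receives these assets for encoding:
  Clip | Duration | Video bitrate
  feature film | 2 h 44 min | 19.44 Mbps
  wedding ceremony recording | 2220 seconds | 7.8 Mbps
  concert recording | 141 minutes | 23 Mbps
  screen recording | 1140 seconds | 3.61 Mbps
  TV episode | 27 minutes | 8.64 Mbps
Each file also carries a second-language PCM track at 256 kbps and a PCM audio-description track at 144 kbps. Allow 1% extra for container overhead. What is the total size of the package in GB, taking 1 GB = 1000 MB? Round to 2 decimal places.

54.36 GB

Audio total: 256 + 144 = 400 kbps = 0.400 Mbps.
feature film: 19.840 Mbps × 9840 s × 1.01 = 197177.9 Mb
wedding ceremony recording: 8.200 Mbps × 2220 s × 1.01 = 18386.0 Mb
concert recording: 23.400 Mbps × 8460 s × 1.01 = 199943.6 Mb
screen recording: 4.010 Mbps × 1140 s × 1.01 = 4617.1 Mb
TV episode: 9.040 Mbps × 1620 s × 1.01 = 14791.2 Mb
Total: 434915.9 Mb = 54364.5 MB.
= 54.36 GB.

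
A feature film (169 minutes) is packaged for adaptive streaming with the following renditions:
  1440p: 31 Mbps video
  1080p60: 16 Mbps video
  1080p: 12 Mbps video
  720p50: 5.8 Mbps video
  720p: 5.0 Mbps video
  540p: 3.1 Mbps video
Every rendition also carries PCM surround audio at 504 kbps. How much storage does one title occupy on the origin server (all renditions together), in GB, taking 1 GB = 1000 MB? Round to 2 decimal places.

96.23 GB

169 min = 10140 s
Audio: 504 kbps = 0.504 Mbps.
Sum of rendition bitrates: (31+0.504) + (16+0.504) + (12+0.504) + (5.8+0.504) + (5.0+0.504) + (3.1+0.504) = 75.924 Mbps.
× 10140 s = 769,869 Mb = 96,234 MB = 96.23 GB.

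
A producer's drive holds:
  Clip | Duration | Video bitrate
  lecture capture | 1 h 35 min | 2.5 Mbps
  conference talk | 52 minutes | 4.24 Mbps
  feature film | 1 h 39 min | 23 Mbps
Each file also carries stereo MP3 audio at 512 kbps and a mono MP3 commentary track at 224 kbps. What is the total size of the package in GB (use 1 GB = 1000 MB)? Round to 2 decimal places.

Audio total: 512 + 224 = 736 kbps = 0.736 Mbps.
lecture capture: 3.236 Mbps × 5700 s = 18445.2 Mb
conference talk: 4.976 Mbps × 3120 s = 15525.1 Mb
feature film: 23.736 Mbps × 5940 s = 140991.8 Mb
Total: 174962.2 Mb = 21870.3 MB.
= 21.87 GB.

21.87 GB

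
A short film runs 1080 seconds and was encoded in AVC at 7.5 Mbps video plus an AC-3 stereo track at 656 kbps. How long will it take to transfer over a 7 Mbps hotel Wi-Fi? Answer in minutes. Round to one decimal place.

Audio: 656 kbps = 0.656 Mbps.
Total bitrate: 8.156 Mbps.
File: 8.156 Mbps × 1080 s = 8808.5 Mb.
At 7 Mbps: 8808.5 / 7 = 1258.4 s ≈ 21 minutes.

21.0 minutes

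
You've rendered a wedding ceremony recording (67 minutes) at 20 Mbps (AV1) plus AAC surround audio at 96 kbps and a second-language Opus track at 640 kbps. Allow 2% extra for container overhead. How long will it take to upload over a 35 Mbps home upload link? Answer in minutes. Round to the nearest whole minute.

40 minutes

67 min = 4020 s
Audio total: 96 + 640 = 736 kbps = 0.736 Mbps.
Total bitrate: 20.736 Mbps.
File: 20.736 Mbps × 4020 s = 83358.7 Mb.
With 2% container overhead: ×1.02. → 85025.9 Mb.
At 35 Mbps: 85025.9 / 35 = 2429.3 s ≈ 40.5 minutes.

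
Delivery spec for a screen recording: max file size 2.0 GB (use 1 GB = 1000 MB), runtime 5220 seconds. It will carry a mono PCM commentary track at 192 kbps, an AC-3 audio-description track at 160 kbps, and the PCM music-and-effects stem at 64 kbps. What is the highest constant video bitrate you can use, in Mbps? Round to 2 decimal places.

2.65 Mbps

Budget: 2.0 GB = 16000.0 Mb.
Total bitrate budget: 16000.0 Mb / 5220 s = 3.065 Mbps.
Audio total: 192 + 160 + 64 = 416 kbps = 0.416 Mbps.
Video: 3.065 − 0.416 = 2.649 Mbps.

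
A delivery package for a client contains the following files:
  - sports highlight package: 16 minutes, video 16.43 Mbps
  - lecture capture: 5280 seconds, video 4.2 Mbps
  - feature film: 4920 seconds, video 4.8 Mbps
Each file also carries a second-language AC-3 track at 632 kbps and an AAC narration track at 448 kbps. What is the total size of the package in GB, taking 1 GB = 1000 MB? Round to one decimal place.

9.2 GB

Audio total: 632 + 448 = 1080 kbps = 1.080 Mbps.
sports highlight package: 17.510 Mbps × 960 s = 16809.6 Mb
lecture capture: 5.280 Mbps × 5280 s = 27878.4 Mb
feature film: 5.880 Mbps × 4920 s = 28929.6 Mb
Total: 73617.6 Mb = 9202.2 MB.
= 9.202 GB.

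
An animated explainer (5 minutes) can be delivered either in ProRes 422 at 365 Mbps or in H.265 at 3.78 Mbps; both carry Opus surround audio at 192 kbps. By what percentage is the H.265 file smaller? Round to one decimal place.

5 min = 300 s
Audio: 192 kbps = 0.192 Mbps.
ProRes 422: 365.192 Mbps × 300 s = 109557.6 Mb = 13.695 GB.
H.265: 3.972 Mbps × 300 s = 1191.6 Mb = 0.149 GB.
Reduction: (1 − 0.149/13.695) × 100 = 98.91%.

98.9%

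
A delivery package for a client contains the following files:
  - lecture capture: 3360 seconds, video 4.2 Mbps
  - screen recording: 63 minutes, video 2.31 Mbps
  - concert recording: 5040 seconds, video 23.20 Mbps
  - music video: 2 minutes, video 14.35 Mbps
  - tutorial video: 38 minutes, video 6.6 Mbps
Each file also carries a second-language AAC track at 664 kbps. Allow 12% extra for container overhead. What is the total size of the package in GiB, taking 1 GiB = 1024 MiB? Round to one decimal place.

21.7 GiB

Audio: 664 kbps = 0.664 Mbps.
lecture capture: 4.864 Mbps × 3360 s × 1.12 = 18304.2 Mb
screen recording: 2.974 Mbps × 3780 s × 1.12 = 12590.7 Mb
concert recording: 23.864 Mbps × 5040 s × 1.12 = 134707.5 Mb
music video: 15.014 Mbps × 120 s × 1.12 = 2017.9 Mb
tutorial video: 7.264 Mbps × 2280 s × 1.12 = 18549.4 Mb
Total: 186169.7 Mb = 23271.2 MB.
= 21.67 GiB.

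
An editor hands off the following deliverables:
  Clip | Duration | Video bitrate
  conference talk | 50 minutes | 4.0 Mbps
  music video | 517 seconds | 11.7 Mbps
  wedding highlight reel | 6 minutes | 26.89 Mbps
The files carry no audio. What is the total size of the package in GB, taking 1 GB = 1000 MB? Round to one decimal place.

conference talk: 4.000 Mbps × 3000 s = 12000.0 Mb
music video: 11.700 Mbps × 517 s = 6048.9 Mb
wedding highlight reel: 26.890 Mbps × 360 s = 9680.4 Mb
Total: 27729.3 Mb = 3466.2 MB.
= 3.466 GB.

3.5 GB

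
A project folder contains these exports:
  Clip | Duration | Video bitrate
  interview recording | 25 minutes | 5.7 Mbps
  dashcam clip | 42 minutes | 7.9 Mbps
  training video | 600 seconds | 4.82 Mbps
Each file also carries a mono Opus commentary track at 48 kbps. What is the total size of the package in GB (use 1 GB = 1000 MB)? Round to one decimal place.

3.9 GB

Audio: 48 kbps = 0.048 Mbps.
interview recording: 5.748 Mbps × 1500 s = 8622.0 Mb
dashcam clip: 7.948 Mbps × 2520 s = 20029.0 Mb
training video: 4.868 Mbps × 600 s = 2920.8 Mb
Total: 31571.8 Mb = 3946.5 MB.
= 3.946 GB.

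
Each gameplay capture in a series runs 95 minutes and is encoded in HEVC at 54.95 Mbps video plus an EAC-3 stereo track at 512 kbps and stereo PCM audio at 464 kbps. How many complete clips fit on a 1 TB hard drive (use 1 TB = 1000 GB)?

95 min = 5700 s
Audio total: 512 + 464 = 976 kbps = 0.976 Mbps.
Total bitrate: 55.926 Mbps.
Per item: 55.926 Mbps × 5700 s = 318,778 Mb = 39,847 MB.
Capacity: 1 TB = 8,000,000 Mb; 25.10 items → 25 complete.

25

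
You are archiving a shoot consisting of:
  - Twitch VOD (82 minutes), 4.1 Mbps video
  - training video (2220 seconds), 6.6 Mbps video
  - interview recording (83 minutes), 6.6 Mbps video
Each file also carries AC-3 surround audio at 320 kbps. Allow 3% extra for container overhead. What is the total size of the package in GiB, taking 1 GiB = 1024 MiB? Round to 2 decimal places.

Audio: 320 kbps = 0.320 Mbps.
Twitch VOD: 4.420 Mbps × 4920 s × 1.03 = 22398.8 Mb
training video: 6.920 Mbps × 2220 s × 1.03 = 15823.3 Mb
interview recording: 6.920 Mbps × 4980 s × 1.03 = 35495.4 Mb
Total: 73717.5 Mb = 9214.7 MB.
= 8.582 GiB.

8.58 GiB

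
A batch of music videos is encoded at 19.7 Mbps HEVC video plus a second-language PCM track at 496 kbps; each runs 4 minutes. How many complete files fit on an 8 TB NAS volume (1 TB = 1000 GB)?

13203

4 min = 240 s
Audio: 496 kbps = 0.496 Mbps.
Total bitrate: 20.196 Mbps.
Per item: 20.196 Mbps × 240 s = 4,847 Mb = 605.9 MB.
Capacity: 8 TB = 64,000,000 Mb; 13203.93 items → 13203 complete.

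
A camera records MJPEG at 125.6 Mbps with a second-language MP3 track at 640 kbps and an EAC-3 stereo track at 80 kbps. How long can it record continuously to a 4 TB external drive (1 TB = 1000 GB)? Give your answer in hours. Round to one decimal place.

70.4 hours

Audio total: 640 + 80 = 720 kbps = 0.720 Mbps.
Total bitrate: 125.6 + 0.720 = 126.320 Mbps.
Capacity: 4 TB = 32,000,000 Mb.
Recording time: 32,000,000 / 126.320 = 253,325 s ≈ 70.4 hours.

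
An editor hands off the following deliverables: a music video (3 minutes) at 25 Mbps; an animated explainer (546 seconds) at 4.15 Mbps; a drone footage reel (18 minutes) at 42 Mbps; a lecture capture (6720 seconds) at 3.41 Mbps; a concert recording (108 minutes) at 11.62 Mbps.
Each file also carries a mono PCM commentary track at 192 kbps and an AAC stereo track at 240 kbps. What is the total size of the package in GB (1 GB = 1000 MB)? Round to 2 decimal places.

Audio total: 192 + 240 = 432 kbps = 0.432 Mbps.
music video: 25.432 Mbps × 180 s = 4577.8 Mb
animated explainer: 4.582 Mbps × 546 s = 2501.8 Mb
drone footage reel: 42.432 Mbps × 1080 s = 45826.6 Mb
lecture capture: 3.842 Mbps × 6720 s = 25818.2 Mb
concert recording: 12.052 Mbps × 6480 s = 78097.0 Mb
Total: 156821.3 Mb = 19602.7 MB.
= 19.60 GB.

19.60 GB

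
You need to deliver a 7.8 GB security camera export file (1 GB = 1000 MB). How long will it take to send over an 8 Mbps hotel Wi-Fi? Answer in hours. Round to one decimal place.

2.2 hours

File: 7.8 GB = 62400.0 Mb.
At 8 Mbps: 62400.0 / 8 = 7800.0 s ≈ 2.17 hours.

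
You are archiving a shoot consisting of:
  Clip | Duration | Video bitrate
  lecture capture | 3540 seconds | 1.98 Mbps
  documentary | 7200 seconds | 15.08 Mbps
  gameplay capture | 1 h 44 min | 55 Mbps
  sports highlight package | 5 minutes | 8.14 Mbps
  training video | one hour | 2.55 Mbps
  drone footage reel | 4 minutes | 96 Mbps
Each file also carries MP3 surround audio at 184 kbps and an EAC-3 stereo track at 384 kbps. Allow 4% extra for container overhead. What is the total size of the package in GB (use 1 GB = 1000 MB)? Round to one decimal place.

65.7 GB

Audio total: 184 + 384 = 568 kbps = 0.568 Mbps.
lecture capture: 2.548 Mbps × 3540 s × 1.04 = 9380.7 Mb
documentary: 15.648 Mbps × 7200 s × 1.04 = 117172.2 Mb
gameplay capture: 55.568 Mbps × 6240 s × 1.04 = 360614.1 Mb
sports highlight package: 8.708 Mbps × 300 s × 1.04 = 2716.9 Mb
training video: 3.118 Mbps × 3600 s × 1.04 = 11673.8 Mb
drone footage reel: 96.568 Mbps × 240 s × 1.04 = 24103.4 Mb
Total: 525661.1 Mb = 65707.6 MB.
= 65.71 GB.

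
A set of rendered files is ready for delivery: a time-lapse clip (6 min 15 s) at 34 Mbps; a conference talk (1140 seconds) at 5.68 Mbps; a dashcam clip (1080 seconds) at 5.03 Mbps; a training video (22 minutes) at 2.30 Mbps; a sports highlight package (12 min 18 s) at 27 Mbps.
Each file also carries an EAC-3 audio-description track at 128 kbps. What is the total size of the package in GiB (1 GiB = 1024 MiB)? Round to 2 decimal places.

Audio: 128 kbps = 0.128 Mbps.
time-lapse clip: 34.128 Mbps × 375 s = 12798.0 Mb
conference talk: 5.808 Mbps × 1140 s = 6621.1 Mb
dashcam clip: 5.158 Mbps × 1080 s = 5570.6 Mb
training video: 2.428 Mbps × 1320 s = 3205.0 Mb
sports highlight package: 27.128 Mbps × 738 s = 20020.5 Mb
Total: 48215.2 Mb = 6026.9 MB.
= 5.613 GiB.

5.61 GiB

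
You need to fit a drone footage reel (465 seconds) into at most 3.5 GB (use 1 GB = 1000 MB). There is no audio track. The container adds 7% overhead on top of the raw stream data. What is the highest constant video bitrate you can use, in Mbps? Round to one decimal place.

Budget: 3.5 GB = 28000.0 Mb.
Stream payload after overhead: 28000.0 / 1.07 = 26168.2 Mb.
Total bitrate budget: 26168.2 Mb / 465 s = 56.276 Mbps.

56.3 Mbps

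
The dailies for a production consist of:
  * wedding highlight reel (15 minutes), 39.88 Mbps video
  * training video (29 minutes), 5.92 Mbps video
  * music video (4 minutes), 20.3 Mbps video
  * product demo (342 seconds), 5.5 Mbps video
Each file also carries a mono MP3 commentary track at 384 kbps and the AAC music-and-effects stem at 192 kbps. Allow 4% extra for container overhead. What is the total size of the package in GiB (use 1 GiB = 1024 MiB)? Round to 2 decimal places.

Audio total: 384 + 192 = 576 kbps = 0.576 Mbps.
wedding highlight reel: 40.456 Mbps × 900 s × 1.04 = 37866.8 Mb
training video: 6.496 Mbps × 1740 s × 1.04 = 11755.2 Mb
music video: 20.876 Mbps × 240 s × 1.04 = 5210.6 Mb
product demo: 6.076 Mbps × 342 s × 1.04 = 2161.1 Mb
Total: 56993.7 Mb = 7124.2 MB.
= 6.635 GiB.

6.63 GiB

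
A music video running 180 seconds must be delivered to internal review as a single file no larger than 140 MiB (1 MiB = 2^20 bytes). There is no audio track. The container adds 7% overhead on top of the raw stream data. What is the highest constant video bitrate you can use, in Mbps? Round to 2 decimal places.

6.10 Mbps

Budget: 140 MiB = 1174.4 Mb.
Stream payload after overhead: 1174.4 / 1.07 = 1097.6 Mb.
Total bitrate budget: 1097.6 Mb / 180 s = 6.098 Mbps.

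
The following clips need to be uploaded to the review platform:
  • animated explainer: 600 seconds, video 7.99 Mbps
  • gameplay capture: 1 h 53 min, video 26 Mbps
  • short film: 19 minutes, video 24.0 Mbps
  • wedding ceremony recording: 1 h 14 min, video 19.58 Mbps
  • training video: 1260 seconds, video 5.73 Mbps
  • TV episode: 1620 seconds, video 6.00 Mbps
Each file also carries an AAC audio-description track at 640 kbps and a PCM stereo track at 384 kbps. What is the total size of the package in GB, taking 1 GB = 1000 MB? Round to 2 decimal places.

Audio total: 640 + 384 = 1024 kbps = 1.024 Mbps.
animated explainer: 9.014 Mbps × 600 s = 5408.4 Mb
gameplay capture: 27.024 Mbps × 6780 s = 183222.7 Mb
short film: 25.024 Mbps × 1140 s = 28527.4 Mb
wedding ceremony recording: 20.604 Mbps × 4440 s = 91481.8 Mb
training video: 6.754 Mbps × 1260 s = 8510.0 Mb
TV episode: 7.024 Mbps × 1620 s = 11378.9 Mb
Total: 328529.2 Mb = 41066.1 MB.
= 41.07 GB.

41.07 GB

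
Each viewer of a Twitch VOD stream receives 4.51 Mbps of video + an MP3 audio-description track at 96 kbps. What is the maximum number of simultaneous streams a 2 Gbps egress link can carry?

Audio: 96 kbps = 0.096 Mbps.
Per-viewer media rate: 4.606 Mbps.
2 Gbps = 2,000 Mbps; 2,000 / 4.606 = 434.22 → 434 viewers.

434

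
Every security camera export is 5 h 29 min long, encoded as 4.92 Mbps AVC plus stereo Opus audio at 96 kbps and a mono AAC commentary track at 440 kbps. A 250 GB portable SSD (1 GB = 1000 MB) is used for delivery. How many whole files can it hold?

5 h 29 min = 329 min = 19740 s
Audio total: 96 + 440 = 536 kbps = 0.536 Mbps.
Total bitrate: 5.456 Mbps.
Per item: 5.456 Mbps × 19740 s = 107,701 Mb = 13,463 MB.
Capacity: 250 GB = 2,000,000 Mb; 18.57 items → 18 complete.

18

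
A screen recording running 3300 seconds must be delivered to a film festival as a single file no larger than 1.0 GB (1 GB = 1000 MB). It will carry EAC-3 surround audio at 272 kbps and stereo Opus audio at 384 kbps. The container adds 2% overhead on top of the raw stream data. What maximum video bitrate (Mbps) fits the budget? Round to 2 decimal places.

Budget: 1.0 GB = 8000.0 Mb.
Stream payload after overhead: 8000.0 / 1.02 = 7843.1 Mb.
Total bitrate budget: 7843.1 Mb / 3300 s = 2.377 Mbps.
Audio total: 272 + 384 = 656 kbps = 0.656 Mbps.
Video: 2.377 − 0.656 = 1.721 Mbps.

1.72 Mbps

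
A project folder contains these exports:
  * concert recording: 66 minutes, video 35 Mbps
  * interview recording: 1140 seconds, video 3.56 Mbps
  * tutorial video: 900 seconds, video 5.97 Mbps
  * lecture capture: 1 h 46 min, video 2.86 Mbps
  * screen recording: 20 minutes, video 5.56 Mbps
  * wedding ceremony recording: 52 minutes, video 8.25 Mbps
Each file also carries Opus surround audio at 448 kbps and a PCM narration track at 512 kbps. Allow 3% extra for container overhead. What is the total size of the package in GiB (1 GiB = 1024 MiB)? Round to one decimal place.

25.7 GiB

Audio total: 448 + 512 = 960 kbps = 0.960 Mbps.
concert recording: 35.960 Mbps × 3960 s × 1.03 = 146673.6 Mb
interview recording: 4.520 Mbps × 1140 s × 1.03 = 5307.4 Mb
tutorial video: 6.930 Mbps × 900 s × 1.03 = 6424.1 Mb
lecture capture: 3.820 Mbps × 6360 s × 1.03 = 25024.1 Mb
screen recording: 6.520 Mbps × 1200 s × 1.03 = 8058.7 Mb
wedding ceremony recording: 9.210 Mbps × 3120 s × 1.03 = 29597.3 Mb
Total: 221085.2 Mb = 27635.6 MB.
= 25.74 GiB.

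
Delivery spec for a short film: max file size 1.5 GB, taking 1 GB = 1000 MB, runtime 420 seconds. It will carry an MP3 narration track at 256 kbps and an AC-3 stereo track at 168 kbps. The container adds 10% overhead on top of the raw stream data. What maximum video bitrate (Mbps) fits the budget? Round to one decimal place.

Budget: 1.5 GB = 12000.0 Mb.
Stream payload after overhead: 12000.0 / 1.10 = 10909.1 Mb.
Total bitrate budget: 10909.1 Mb / 420 s = 25.974 Mbps.
Audio total: 256 + 168 = 424 kbps = 0.424 Mbps.
Video: 25.974 − 0.424 = 25.550 Mbps.

25.6 Mbps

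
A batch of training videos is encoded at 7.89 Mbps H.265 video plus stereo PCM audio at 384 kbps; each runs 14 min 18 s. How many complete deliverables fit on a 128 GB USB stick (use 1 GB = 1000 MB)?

14 min 18 s = 858 s
Audio: 384 kbps = 0.384 Mbps.
Total bitrate: 8.274 Mbps.
Per item: 8.274 Mbps × 858 s = 7,099 Mb = 887.4 MB.
Capacity: 128 GB = 1,024,000 Mb; 144.24 items → 144 complete.

144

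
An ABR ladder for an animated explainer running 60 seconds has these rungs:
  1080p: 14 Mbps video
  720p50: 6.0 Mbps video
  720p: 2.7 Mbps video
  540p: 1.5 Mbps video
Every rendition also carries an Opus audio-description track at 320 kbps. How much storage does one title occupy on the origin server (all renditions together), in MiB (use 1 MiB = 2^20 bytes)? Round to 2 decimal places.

Audio: 320 kbps = 0.320 Mbps.
Sum of rendition bitrates: (14+0.320) + (6.0+0.320) + (2.7+0.320) + (1.5+0.320) = 25.480 Mbps.
× 60 s = 1,529 Mb = 191.1 MB = 182.2 MiB.

182.25 MiB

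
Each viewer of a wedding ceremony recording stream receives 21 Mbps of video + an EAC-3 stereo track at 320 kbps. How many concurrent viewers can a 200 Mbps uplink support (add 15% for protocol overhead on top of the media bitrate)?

8

Audio: 320 kbps = 0.320 Mbps.
Per-viewer media rate: 21.320 Mbps.
On the wire with 15% overhead: 24.518 Mbps.
200 Mbps = 200.0 Mbps; 200.0 / 24.518 = 8.16 → 8 viewers.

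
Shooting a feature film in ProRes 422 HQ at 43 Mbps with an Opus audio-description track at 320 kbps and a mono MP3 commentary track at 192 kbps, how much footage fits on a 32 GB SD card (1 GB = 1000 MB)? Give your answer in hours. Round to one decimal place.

Audio total: 320 + 192 = 512 kbps = 0.512 Mbps.
Total bitrate: 43 + 0.512 = 43.512 Mbps.
Capacity: 32 GB = 256,000 Mb.
Recording time: 256,000 / 43.512 = 5,883 s ≈ 1.63 hours.

1.6 hours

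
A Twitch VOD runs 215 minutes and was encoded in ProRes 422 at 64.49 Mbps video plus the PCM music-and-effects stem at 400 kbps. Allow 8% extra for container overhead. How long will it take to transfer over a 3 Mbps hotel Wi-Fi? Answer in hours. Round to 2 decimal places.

83.71 hours

215 min = 12900 s
Audio: 400 kbps = 0.400 Mbps.
Total bitrate: 64.890 Mbps.
File: 64.890 Mbps × 12900 s = 837081.0 Mb.
With 8% container overhead: ×1.08. → 904047.5 Mb.
At 3 Mbps: 904047.5 / 3 = 301349.2 s ≈ 83.7 hours.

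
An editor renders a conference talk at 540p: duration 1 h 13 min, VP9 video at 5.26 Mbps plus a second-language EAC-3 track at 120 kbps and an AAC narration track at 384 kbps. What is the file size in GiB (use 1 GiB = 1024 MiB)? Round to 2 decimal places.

2.94 GiB

1 h 13 min = 73 min = 4380 s
Audio total: 120 + 384 = 504 kbps = 0.504 Mbps.
Total bitrate: 5.26 + 0.504 = 5.764 Mbps.
Stream data: 5.764 Mbps × 4380 s = 25246.3 Mb.
25,246 Mb = 3,155,790,000 bytes ÷ 1,073,741,824 = 2.939 GiB.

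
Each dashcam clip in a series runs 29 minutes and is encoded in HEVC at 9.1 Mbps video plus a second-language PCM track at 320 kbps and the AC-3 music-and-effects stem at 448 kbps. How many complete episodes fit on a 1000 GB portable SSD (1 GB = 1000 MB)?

29 min = 1740 s
Audio total: 320 + 448 = 768 kbps = 0.768 Mbps.
Total bitrate: 9.868 Mbps.
Per item: 9.868 Mbps × 1740 s = 17,170 Mb = 2,146 MB.
Capacity: 1000 GB = 8,000,000 Mb; 465.92 items → 465 complete.

465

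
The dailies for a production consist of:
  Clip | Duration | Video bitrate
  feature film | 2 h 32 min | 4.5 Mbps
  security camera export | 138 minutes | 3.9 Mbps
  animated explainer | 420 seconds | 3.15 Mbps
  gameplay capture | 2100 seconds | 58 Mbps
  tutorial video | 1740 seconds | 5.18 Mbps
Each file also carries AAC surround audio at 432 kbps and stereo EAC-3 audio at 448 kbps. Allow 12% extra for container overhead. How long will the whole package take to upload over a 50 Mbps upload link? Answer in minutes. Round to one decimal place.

Audio total: 432 + 448 = 880 kbps = 0.880 Mbps.
feature film: 5.380 Mbps × 9120 s × 1.12 = 54953.5 Mb
security camera export: 4.780 Mbps × 8280 s × 1.12 = 44327.8 Mb
animated explainer: 4.030 Mbps × 420 s × 1.12 = 1895.7 Mb
gameplay capture: 58.880 Mbps × 2100 s × 1.12 = 138485.8 Mb
tutorial video: 6.060 Mbps × 1740 s × 1.12 = 11809.7 Mb
Total: 251472.5 Mb = 31434.1 MB.
At 50 Mbps: 251472.5 / 50 = 5029 s ≈ 83.8 minutes.

83.8 minutes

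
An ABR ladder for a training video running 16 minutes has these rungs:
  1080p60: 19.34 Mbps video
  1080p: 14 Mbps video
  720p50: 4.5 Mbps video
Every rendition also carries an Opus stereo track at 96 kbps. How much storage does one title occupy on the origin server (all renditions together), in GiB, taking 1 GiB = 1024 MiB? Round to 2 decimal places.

4.26 GiB

16 min = 960 s
Audio: 96 kbps = 0.096 Mbps.
Sum of rendition bitrates: (19.34+0.096) + (14+0.096) + (4.5+0.096) = 38.128 Mbps.
× 960 s = 36,603 Mb = 4,575 MB = 4.261 GiB.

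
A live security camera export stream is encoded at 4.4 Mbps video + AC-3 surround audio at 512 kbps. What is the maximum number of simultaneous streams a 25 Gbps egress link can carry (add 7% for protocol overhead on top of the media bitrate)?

4756

Audio: 512 kbps = 0.512 Mbps.
Per-viewer media rate: 4.912 Mbps.
On the wire with 7% overhead: 5.256 Mbps.
25 Gbps = 25,000 Mbps; 25,000 / 5.256 = 4756.61 → 4756 viewers.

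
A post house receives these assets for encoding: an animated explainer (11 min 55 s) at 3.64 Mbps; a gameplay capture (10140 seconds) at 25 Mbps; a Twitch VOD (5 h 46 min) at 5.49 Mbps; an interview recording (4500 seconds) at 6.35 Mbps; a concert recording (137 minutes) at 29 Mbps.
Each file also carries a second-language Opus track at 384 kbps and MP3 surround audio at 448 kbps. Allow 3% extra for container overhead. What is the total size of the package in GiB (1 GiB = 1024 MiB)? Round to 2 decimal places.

80.81 GiB

Audio total: 384 + 448 = 832 kbps = 0.832 Mbps.
animated explainer: 4.472 Mbps × 715 s × 1.03 = 3293.4 Mb
gameplay capture: 25.832 Mbps × 10140 s × 1.03 = 269794.6 Mb
Twitch VOD: 6.322 Mbps × 20760 s × 1.03 = 135182.1 Mb
interview recording: 7.182 Mbps × 4500 s × 1.03 = 33288.6 Mb
concert recording: 29.832 Mbps × 8220 s × 1.03 = 252575.6 Mb
Total: 694134.2 Mb = 86766.8 MB.
= 80.81 GiB.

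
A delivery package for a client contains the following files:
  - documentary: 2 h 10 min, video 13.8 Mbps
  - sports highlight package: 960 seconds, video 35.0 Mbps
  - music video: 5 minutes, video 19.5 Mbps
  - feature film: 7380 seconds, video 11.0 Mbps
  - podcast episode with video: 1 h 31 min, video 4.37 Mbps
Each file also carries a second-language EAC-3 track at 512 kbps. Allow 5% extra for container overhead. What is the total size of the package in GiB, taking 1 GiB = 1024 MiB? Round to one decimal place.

Audio: 512 kbps = 0.512 Mbps.
documentary: 14.312 Mbps × 7800 s × 1.05 = 117215.3 Mb
sports highlight package: 35.512 Mbps × 960 s × 1.05 = 35796.1 Mb
music video: 20.012 Mbps × 300 s × 1.05 = 6303.8 Mb
feature film: 11.512 Mbps × 7380 s × 1.05 = 89206.5 Mb
podcast episode with video: 4.882 Mbps × 5460 s × 1.05 = 27988.5 Mb
Total: 276510.2 Mb = 34563.8 MB.
= 32.19 GiB.

32.2 GiB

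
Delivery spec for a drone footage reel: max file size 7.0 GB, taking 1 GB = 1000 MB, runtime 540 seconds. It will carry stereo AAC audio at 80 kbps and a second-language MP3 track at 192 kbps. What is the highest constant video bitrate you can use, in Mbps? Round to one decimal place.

103.4 Mbps

Budget: 7.0 GB = 56000.0 Mb.
Total bitrate budget: 56000.0 Mb / 540 s = 103.704 Mbps.
Audio total: 80 + 192 = 272 kbps = 0.272 Mbps.
Video: 103.704 − 0.272 = 103.432 Mbps.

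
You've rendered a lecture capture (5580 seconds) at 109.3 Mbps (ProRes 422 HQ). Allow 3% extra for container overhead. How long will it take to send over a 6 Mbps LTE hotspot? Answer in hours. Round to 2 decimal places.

29.08 hours

File: 109.300 Mbps × 5580 s = 609894.0 Mb.
With 3% container overhead: ×1.03. → 628190.8 Mb.
At 6 Mbps: 628190.8 / 6 = 104698.5 s ≈ 29.1 hours.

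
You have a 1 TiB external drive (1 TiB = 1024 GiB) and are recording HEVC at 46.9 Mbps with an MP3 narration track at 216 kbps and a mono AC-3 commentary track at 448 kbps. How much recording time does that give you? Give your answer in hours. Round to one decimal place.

51.4 hours

Audio total: 216 + 448 = 664 kbps = 0.664 Mbps.
Total bitrate: 46.9 + 0.664 = 47.564 Mbps.
Capacity: 1 TiB = 8,796,093 Mb.
Recording time: 8,796,093 / 47.564 = 184,932 s ≈ 51.4 hours.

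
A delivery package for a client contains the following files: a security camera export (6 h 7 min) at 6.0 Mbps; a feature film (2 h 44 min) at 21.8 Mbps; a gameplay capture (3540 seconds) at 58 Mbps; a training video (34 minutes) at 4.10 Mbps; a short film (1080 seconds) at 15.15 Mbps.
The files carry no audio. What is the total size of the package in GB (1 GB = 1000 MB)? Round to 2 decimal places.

security camera export: 6.000 Mbps × 22020 s = 132120.0 Mb
feature film: 21.800 Mbps × 9840 s = 214512.0 Mb
gameplay capture: 58.000 Mbps × 3540 s = 205320.0 Mb
training video: 4.100 Mbps × 2040 s = 8364.0 Mb
short film: 15.150 Mbps × 1080 s = 16362.0 Mb
Total: 576678.0 Mb = 72084.8 MB.
= 72.08 GB.

72.08 GB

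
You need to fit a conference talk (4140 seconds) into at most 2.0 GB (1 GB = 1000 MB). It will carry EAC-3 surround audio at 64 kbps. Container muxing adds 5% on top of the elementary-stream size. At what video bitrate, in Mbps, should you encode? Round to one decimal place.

3.6 Mbps

Budget: 2.0 GB = 16000.0 Mb.
Stream payload after overhead: 16000.0 / 1.05 = 15238.1 Mb.
Total bitrate budget: 15238.1 Mb / 4140 s = 3.681 Mbps.
Audio: 64 kbps = 0.064 Mbps.
Video: 3.681 − 0.064 = 3.617 Mbps.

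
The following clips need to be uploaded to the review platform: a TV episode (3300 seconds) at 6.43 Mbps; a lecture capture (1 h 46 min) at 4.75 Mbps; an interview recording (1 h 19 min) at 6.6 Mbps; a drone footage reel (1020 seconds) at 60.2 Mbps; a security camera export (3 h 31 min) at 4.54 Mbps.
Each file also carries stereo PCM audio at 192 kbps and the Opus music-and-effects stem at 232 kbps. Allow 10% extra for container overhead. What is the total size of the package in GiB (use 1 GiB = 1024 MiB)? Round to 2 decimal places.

27.34 GiB

Audio total: 192 + 232 = 424 kbps = 0.424 Mbps.
TV episode: 6.854 Mbps × 3300 s × 1.10 = 24880.0 Mb
lecture capture: 5.174 Mbps × 6360 s × 1.10 = 36197.3 Mb
interview recording: 7.024 Mbps × 4740 s × 1.10 = 36623.1 Mb
drone footage reel: 60.624 Mbps × 1020 s × 1.10 = 68020.1 Mb
security camera export: 4.964 Mbps × 12660 s × 1.10 = 69128.7 Mb
Total: 234849.3 Mb = 29356.2 MB.
= 27.34 GiB.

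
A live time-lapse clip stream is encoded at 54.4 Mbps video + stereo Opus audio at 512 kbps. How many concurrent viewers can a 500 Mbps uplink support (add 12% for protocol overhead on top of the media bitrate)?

8

Audio: 512 kbps = 0.512 Mbps.
Per-viewer media rate: 54.912 Mbps.
On the wire with 12% overhead: 61.501 Mbps.
500 Mbps = 500.0 Mbps; 500.0 / 61.501 = 8.13 → 8 viewers.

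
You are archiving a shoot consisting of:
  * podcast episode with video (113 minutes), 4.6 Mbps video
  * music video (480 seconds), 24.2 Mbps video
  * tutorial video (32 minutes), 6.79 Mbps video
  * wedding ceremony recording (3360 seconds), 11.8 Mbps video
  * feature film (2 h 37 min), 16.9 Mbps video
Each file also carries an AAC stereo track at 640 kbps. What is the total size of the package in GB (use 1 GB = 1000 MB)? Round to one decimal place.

Audio: 640 kbps = 0.640 Mbps.
podcast episode with video: 5.240 Mbps × 6780 s = 35527.2 Mb
music video: 24.840 Mbps × 480 s = 11923.2 Mb
tutorial video: 7.430 Mbps × 1920 s = 14265.6 Mb
wedding ceremony recording: 12.440 Mbps × 3360 s = 41798.4 Mb
feature film: 17.540 Mbps × 9420 s = 165226.8 Mb
Total: 268741.2 Mb = 33592.7 MB.
= 33.59 GB.

33.6 GB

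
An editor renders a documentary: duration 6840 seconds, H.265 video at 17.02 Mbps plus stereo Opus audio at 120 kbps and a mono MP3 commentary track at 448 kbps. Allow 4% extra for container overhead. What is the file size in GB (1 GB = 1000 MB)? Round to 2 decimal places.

15.64 GB

Audio total: 120 + 448 = 568 kbps = 0.568 Mbps.
Total bitrate: 17.02 + 0.568 = 17.588 Mbps.
Stream data: 17.588 Mbps × 6840 s = 120301.9 Mb.
With 4% container overhead: ×1.04.
125,114 Mb ÷ 8 = 15,639 MB → 15.64 GB.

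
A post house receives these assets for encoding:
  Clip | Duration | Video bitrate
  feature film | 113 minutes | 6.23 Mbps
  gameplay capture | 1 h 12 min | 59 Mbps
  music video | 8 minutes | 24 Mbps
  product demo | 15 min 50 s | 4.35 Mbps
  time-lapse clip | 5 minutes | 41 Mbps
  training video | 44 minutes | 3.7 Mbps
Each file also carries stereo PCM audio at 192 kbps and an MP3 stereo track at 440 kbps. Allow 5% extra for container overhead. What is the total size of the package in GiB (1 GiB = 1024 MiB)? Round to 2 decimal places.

42.12 GiB

Audio total: 192 + 440 = 632 kbps = 0.632 Mbps.
feature film: 6.862 Mbps × 6780 s × 1.05 = 48850.6 Mb
gameplay capture: 59.632 Mbps × 4320 s × 1.05 = 270490.8 Mb
music video: 24.632 Mbps × 480 s × 1.05 = 12414.5 Mb
product demo: 4.982 Mbps × 950 s × 1.05 = 4969.5 Mb
time-lapse clip: 41.632 Mbps × 300 s × 1.05 = 13114.1 Mb
training video: 4.332 Mbps × 2640 s × 1.05 = 12008.3 Mb
Total: 361847.8 Mb = 45231.0 MB.
= 42.12 GiB.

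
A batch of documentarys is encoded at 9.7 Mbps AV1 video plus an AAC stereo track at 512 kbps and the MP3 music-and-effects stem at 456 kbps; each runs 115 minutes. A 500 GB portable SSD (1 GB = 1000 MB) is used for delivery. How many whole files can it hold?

115 min = 6900 s
Audio total: 512 + 456 = 968 kbps = 0.968 Mbps.
Total bitrate: 10.668 Mbps.
Per item: 10.668 Mbps × 6900 s = 73,609 Mb = 9,201 MB.
Capacity: 500 GB = 4,000,000 Mb; 54.34 items → 54 complete.

54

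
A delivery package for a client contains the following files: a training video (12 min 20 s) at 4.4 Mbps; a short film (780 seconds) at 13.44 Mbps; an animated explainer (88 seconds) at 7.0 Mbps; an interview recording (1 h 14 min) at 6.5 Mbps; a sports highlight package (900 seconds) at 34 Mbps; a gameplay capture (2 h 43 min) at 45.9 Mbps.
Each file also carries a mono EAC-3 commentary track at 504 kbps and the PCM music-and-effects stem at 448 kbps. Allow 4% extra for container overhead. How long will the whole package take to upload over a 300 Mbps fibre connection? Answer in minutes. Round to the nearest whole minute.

31 minutes

Audio total: 504 + 448 = 952 kbps = 0.952 Mbps.
training video: 5.352 Mbps × 740 s × 1.04 = 4118.9 Mb
short film: 14.392 Mbps × 780 s × 1.04 = 11674.8 Mb
animated explainer: 7.952 Mbps × 88 s × 1.04 = 727.8 Mb
interview recording: 7.452 Mbps × 4440 s × 1.04 = 34410.4 Mb
sports highlight package: 34.952 Mbps × 900 s × 1.04 = 32715.1 Mb
gameplay capture: 46.852 Mbps × 9780 s × 1.04 = 476541.1 Mb
Total: 560187.9 Mb = 70023.5 MB.
At 300 Mbps: 560187.9 / 300 = 1867 s ≈ 31.1 minutes.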